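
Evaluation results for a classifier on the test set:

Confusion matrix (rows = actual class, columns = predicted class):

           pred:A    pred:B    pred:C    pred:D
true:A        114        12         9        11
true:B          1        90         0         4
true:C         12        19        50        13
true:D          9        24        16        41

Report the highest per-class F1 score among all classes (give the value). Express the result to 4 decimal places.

0.8085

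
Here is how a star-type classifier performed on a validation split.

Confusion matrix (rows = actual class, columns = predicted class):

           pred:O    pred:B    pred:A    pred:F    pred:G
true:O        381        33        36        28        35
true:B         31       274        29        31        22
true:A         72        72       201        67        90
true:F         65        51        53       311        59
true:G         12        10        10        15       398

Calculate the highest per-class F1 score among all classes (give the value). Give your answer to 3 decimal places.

0.759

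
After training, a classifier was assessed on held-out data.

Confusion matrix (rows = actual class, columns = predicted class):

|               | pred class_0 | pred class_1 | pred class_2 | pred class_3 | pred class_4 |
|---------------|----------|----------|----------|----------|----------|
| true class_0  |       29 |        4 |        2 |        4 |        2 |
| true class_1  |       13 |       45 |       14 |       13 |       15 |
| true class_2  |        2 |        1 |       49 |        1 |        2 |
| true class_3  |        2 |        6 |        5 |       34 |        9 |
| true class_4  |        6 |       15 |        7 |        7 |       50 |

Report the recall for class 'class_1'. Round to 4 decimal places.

Treat 'class_1' as positive and all other classes as negative.
recall = TP/(TP+FN).
class_1: TP=45, FN=13+14+13+15=55 → 45/100 = 0.45000

0.4500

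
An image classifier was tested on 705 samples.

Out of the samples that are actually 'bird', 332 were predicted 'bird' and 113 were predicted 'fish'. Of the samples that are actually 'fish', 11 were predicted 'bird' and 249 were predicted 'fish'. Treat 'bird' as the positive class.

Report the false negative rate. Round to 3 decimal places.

FNR = FN/(FN+TP) = 113/(113+332) = 0.254

0.254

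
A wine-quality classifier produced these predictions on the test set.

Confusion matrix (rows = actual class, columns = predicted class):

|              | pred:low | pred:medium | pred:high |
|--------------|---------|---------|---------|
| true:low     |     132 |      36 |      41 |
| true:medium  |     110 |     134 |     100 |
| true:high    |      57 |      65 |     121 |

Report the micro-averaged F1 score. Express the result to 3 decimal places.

Micro-averaging pools counts across classes: ΣTP=387, ΣFP=409, ΣFN=409.
Micro-F1 score = 2·TP/(2·TP+FP+FN) on pooled counts = 0.486 (equals overall accuracy in single-label multiclass).

0.486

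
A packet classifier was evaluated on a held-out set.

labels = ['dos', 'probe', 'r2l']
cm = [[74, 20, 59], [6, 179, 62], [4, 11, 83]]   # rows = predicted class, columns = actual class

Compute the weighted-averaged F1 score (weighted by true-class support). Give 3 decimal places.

0.661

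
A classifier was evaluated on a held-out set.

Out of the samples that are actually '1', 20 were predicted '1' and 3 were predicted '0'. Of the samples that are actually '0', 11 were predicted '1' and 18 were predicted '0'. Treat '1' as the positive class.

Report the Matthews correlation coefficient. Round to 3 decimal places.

0.496

MCC = (TP·TN − FP·FN) / √((TP+FP)(TP+FN)(TN+FP)(TN+FN))
Numerator = 20·18 − 11·3 = 327
Denominator = √(31·23·29·21) = √434217 = 658.9514
MCC = 327 / 658.9514 = 0.496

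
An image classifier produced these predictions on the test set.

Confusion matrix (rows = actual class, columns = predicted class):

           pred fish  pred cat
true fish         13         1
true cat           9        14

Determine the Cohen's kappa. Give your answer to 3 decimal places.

Observed agreement pₒ = trace/N = 27/37 = 0.7297
Expected agreement pₑ = Σ (rowᵢ·colᵢ)/N² = (14·22 + 23·15)/37² = 0.4770
κ = (pₒ − pₑ)/(1 − pₑ) = (0.7297 − 0.4770)/(1 − 0.4770) = 0.483

0.483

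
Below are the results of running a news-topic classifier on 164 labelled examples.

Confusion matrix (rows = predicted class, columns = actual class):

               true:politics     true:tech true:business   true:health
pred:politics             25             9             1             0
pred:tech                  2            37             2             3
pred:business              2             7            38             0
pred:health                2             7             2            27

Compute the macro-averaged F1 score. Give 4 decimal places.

Per-class F1 score (2·TP/(2·TP+FP+FN)):
  politics: TP=25, FP=9+1+0=10, FN=2+2+2=6 → 50/66 = 0.75758
  tech: TP=37, FP=2+2+3=7, FN=9+7+7=23 → 74/104 = 0.71154
  business: TP=38, FP=2+7+0=9, FN=1+2+2=5 → 76/90 = 0.84444
  health: TP=27, FP=2+7+2=11, FN=0+3+0=3 → 54/68 = 0.79412
Macro-F1 score = mean = (0.75758 + 0.71154 + 0.84444 + 0.79412) / 4 = 0.7769

0.7769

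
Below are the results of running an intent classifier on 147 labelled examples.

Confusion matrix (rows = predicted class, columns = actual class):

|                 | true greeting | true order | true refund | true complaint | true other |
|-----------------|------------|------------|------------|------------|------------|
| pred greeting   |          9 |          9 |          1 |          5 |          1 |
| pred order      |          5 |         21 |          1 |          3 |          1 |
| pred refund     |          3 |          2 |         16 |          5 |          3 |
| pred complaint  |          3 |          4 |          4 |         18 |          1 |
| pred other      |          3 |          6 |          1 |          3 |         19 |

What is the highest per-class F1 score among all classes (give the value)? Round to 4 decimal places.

0.6667

Per-class F1 score (2·TP/(2·TP+FP+FN)):
  greeting: TP=9, FP=9+1+5+1=16, FN=5+3+3+3=14 → 18/48 = 0.37500
  order: TP=21, FP=5+1+3+1=10, FN=9+2+4+6=21 → 42/73 = 0.57534
  refund: TP=16, FP=3+2+5+3=13, FN=1+1+4+1=7 → 32/52 = 0.61538
  complaint: TP=18, FP=3+4+4+1=12, FN=5+3+5+3=16 → 36/64 = 0.56250
  other: TP=19, FP=3+6+1+3=13, FN=1+1+3+1=6 → 38/57 = 0.66667
Highest is class 'other' with F1 score = 0.6667.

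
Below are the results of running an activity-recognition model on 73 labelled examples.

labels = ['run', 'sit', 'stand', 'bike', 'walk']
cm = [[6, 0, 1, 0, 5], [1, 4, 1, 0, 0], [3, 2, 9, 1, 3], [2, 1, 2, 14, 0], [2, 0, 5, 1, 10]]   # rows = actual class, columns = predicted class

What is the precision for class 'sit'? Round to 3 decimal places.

precision = TP/(TP+FP).
sit: TP=4, FP=0+2+1+0=3 → 4/7 = 0.5714

0.571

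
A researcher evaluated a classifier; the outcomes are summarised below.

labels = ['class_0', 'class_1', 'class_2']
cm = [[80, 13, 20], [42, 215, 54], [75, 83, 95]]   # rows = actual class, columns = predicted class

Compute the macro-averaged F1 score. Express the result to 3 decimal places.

0.553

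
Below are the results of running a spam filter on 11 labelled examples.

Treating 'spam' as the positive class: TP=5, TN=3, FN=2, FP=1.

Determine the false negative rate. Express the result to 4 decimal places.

0.2857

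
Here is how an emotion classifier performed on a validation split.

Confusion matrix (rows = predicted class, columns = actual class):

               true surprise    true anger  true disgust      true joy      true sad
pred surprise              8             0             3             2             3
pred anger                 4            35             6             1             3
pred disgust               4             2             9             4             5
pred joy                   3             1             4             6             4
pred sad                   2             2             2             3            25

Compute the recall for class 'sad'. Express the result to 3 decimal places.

0.625

recall = TP/(TP+FN).
sad: TP=25, FN=3+3+5+4=15 → 25/40 = 0.6250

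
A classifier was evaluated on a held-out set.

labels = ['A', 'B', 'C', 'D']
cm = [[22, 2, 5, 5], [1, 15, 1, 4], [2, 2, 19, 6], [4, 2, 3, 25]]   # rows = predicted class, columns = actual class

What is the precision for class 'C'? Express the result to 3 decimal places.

0.655

Treat 'C' as positive and all other classes as negative.
precision = TP/(TP+FP).
C: TP=19, FP=2+2+6=10 → 19/29 = 0.6552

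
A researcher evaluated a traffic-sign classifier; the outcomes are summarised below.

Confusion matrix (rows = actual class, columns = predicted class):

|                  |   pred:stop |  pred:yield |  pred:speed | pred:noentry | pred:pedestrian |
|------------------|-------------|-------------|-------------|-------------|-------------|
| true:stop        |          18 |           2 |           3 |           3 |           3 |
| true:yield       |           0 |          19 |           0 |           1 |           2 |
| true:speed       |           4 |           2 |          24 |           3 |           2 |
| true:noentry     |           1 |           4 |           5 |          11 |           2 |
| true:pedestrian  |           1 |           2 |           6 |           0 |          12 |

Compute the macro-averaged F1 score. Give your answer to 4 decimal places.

0.6380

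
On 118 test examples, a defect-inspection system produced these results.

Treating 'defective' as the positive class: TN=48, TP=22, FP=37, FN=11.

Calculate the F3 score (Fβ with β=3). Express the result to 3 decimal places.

Fβ = (1+β²)·TP / ((1+β²)·TP + β²·FN + FP), with β²=9
= 10·22 / (10·22 + 9·11 + 37) = 0.618

0.618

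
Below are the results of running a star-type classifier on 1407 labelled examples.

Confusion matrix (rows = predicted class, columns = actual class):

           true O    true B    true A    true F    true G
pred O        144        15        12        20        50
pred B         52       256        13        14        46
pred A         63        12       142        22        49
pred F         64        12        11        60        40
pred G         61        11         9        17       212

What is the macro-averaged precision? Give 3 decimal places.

Per-class precision (TP/(TP+FP)):
  O: TP=144, FP=15+12+20+50=97 → 144/241 = 0.5975
  B: TP=256, FP=52+13+14+46=125 → 256/381 = 0.6719
  A: TP=142, FP=63+12+22+49=146 → 142/288 = 0.4931
  F: TP=60, FP=64+12+11+40=127 → 60/187 = 0.3209
  G: TP=212, FP=61+11+9+17=98 → 212/310 = 0.6839
Macro-precision = mean = (0.5975 + 0.6719 + 0.4931 + 0.3209 + 0.6839) / 5 = 0.553

0.553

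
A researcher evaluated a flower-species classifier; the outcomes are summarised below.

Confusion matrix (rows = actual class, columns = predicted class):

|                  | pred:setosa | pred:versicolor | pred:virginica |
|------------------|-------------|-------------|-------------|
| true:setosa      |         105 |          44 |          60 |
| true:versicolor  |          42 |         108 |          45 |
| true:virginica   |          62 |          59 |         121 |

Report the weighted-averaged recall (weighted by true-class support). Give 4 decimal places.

0.5170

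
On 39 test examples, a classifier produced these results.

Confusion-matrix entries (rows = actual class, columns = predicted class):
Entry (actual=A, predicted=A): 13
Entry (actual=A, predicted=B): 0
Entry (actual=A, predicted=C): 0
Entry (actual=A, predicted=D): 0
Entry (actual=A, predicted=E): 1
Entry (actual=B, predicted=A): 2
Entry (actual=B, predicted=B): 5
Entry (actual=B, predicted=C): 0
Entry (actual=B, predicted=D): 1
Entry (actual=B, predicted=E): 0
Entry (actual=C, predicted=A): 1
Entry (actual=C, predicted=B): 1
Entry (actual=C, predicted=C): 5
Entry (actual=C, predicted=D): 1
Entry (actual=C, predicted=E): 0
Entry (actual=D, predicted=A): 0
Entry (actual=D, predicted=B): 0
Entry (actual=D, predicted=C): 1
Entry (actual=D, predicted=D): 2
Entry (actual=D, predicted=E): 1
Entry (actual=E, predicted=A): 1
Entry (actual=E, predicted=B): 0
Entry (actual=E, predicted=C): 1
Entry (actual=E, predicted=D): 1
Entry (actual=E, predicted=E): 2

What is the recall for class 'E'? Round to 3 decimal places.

Treat 'E' as positive and all other classes as negative.
recall = TP/(TP+FN).
E: TP=2, FN=1+0+1+1=3 → 2/5 = 0.4000

0.400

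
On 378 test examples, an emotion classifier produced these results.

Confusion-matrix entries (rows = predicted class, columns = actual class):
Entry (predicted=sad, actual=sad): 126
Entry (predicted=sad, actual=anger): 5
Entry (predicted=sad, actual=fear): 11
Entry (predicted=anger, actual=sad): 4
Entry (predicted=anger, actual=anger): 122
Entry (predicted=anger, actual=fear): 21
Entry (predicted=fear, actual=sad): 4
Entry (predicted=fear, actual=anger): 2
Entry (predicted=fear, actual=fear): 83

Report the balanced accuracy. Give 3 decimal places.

Balanced accuracy = mean of per-class recall.
  sad: recall = 126/134 = 0.9403
  anger: recall = 122/129 = 0.9457
  fear: recall = 83/115 = 0.7217
Mean = (0.9403 + 0.9457 + 0.7217) / 3 = 0.869

0.869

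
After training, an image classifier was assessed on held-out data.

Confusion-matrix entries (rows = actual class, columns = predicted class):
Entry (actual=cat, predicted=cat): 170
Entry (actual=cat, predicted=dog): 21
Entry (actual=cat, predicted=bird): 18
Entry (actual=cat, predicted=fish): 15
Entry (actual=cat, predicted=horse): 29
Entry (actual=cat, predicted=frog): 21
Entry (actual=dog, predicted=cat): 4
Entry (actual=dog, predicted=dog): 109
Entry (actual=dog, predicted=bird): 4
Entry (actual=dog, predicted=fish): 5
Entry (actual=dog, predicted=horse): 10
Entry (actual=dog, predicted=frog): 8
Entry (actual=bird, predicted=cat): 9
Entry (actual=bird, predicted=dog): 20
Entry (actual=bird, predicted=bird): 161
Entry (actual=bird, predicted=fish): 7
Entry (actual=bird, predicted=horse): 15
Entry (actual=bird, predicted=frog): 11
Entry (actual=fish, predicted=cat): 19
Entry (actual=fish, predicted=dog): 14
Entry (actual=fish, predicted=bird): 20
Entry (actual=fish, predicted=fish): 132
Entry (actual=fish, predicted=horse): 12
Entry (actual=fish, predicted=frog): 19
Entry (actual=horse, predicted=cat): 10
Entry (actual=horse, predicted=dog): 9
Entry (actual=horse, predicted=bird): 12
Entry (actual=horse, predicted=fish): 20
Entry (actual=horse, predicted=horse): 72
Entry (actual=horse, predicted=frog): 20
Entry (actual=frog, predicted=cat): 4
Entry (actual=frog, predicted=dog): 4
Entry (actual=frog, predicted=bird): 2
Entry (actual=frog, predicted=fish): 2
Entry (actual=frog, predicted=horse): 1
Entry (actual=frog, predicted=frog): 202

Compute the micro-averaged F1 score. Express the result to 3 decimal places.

Micro-averaging pools counts across classes: ΣTP=846, ΣFP=365, ΣFN=365.
Micro-F1 score = 2·TP/(2·TP+FP+FN) on pooled counts = 0.699 (equals overall accuracy in single-label multiclass).

0.699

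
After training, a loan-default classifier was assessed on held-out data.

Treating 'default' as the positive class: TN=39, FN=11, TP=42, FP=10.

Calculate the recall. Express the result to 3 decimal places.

0.792

Recall = TP/(TP+FN) = 42/(42+11) = 42/53 = 0.792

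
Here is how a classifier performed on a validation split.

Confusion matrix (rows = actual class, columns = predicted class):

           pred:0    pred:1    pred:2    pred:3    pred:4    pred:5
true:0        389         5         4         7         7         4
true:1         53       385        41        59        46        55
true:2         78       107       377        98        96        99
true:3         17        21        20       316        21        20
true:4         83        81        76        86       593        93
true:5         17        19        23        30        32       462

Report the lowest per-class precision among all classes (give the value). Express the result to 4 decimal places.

0.5302

Per-class precision (TP/(TP+FP)):
  0: TP=389, FP=53+78+17+83+17=248 → 389/637 = 0.61068
  1: TP=385, FP=5+107+21+81+19=233 → 385/618 = 0.62298
  2: TP=377, FP=4+41+20+76+23=164 → 377/541 = 0.69686
  3: TP=316, FP=7+59+98+86+30=280 → 316/596 = 0.53020
  4: TP=593, FP=7+46+96+21+32=202 → 593/795 = 0.74591
  5: TP=462, FP=4+55+99+20+93=271 → 462/733 = 0.63029
Lowest is class '3' with precision = 0.5302.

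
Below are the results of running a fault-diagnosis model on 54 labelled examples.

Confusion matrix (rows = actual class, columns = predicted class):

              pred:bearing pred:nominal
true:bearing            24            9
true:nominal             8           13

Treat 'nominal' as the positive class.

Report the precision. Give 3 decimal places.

Precision = TP/(TP+FP) = 13/(13+9) = 13/22 = 0.591

0.591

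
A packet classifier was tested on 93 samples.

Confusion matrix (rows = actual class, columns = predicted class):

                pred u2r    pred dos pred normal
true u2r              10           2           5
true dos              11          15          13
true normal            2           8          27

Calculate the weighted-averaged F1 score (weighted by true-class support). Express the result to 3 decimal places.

0.550

Per-class F1 score (2·TP/(2·TP+FP+FN)):
  u2r: TP=10, FP=11+2=13, FN=2+5=7 → 20/40 = 0.5000
  dos: TP=15, FP=2+8=10, FN=11+13=24 → 30/64 = 0.4688
  normal: TP=27, FP=5+13=18, FN=2+8=10 → 54/82 = 0.6585
Weighted-F1 score = Σ (supportᵢ/N)·F1 scoreᵢ with N=93: (17/93)·0.5000 + (39/93)·0.4688 + (37/93)·0.6585 = 0.550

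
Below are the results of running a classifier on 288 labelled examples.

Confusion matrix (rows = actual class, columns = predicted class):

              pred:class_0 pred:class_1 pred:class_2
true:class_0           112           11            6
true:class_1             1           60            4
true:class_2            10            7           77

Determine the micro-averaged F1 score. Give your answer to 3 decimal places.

0.865

Micro-averaging pools counts across classes: ΣTP=249, ΣFP=39, ΣFN=39.
Micro-F1 score = 2·TP/(2·TP+FP+FN) on pooled counts = 0.865 (equals overall accuracy in single-label multiclass).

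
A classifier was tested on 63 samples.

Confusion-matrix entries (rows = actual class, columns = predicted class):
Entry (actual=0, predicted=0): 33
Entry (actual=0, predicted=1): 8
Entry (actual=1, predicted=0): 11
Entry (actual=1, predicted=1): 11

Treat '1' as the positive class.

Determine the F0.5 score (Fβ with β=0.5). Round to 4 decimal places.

0.5612

Fβ = (1+β²)·TP / ((1+β²)·TP + β²·FN + FP), with β²=1/4
= 1.25·11 / (1.25·11 + 0.25·11 + 8) = 0.5612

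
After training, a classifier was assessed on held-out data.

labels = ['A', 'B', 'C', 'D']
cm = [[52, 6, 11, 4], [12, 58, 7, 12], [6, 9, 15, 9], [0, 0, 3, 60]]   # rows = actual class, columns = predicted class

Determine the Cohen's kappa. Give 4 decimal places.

Observed agreement pₒ = trace/N = 185/264 = 0.70076
Expected agreement pₑ = Σ (rowᵢ·colᵢ)/N² = (73·70 + 89·73 + 39·36 + 63·85)/264² = 0.26352
κ = (pₒ − pₑ)/(1 − pₑ) = (0.70076 − 0.26352)/(1 − 0.26352) = 0.5937

0.5937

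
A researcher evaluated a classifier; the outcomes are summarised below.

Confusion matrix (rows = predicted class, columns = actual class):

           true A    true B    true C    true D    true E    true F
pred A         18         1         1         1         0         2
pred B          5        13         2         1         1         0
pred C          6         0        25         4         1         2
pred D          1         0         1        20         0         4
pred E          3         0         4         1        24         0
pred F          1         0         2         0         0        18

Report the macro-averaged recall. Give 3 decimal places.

Per-class recall (TP/(TP+FN)):
  A: TP=18, FN=5+6+1+3+1=16 → 18/34 = 0.5294
  B: TP=13, FN=1+0+0+0+0=1 → 13/14 = 0.9286
  C: TP=25, FN=1+2+1+4+2=10 → 25/35 = 0.7143
  D: TP=20, FN=1+1+4+1+0=7 → 20/27 = 0.7407
  E: TP=24, FN=0+1+1+0+0=2 → 24/26 = 0.9231
  F: TP=18, FN=2+0+2+4+0=8 → 18/26 = 0.6923
Macro-recall = mean = (0.5294 + 0.9286 + 0.7143 + 0.7407 + 0.9231 + 0.6923) / 6 = 0.755

0.755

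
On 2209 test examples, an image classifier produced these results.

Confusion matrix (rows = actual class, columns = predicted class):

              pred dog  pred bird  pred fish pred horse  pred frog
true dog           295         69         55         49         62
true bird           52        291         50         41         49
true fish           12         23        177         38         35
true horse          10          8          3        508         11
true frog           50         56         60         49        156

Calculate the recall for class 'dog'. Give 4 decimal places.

0.5566

Take TP from the diagonal, FP from the rest of the 'dog' prediction marginal, FN from the rest of the 'dog' actual marginal.
recall = TP/(TP+FN).
dog: TP=295, FN=69+55+49+62=235 → 295/530 = 0.55660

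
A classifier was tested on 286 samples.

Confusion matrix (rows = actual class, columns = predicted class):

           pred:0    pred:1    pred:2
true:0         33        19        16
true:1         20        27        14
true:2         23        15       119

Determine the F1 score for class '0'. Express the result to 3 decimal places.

Take TP from the diagonal, FP from the rest of the '0' prediction marginal, FN from the rest of the '0' actual marginal.
F1 score = 2·TP/(2·TP+FP+FN).
0: TP=33, FP=20+23=43, FN=19+16=35 → 66/144 = 0.4583

0.458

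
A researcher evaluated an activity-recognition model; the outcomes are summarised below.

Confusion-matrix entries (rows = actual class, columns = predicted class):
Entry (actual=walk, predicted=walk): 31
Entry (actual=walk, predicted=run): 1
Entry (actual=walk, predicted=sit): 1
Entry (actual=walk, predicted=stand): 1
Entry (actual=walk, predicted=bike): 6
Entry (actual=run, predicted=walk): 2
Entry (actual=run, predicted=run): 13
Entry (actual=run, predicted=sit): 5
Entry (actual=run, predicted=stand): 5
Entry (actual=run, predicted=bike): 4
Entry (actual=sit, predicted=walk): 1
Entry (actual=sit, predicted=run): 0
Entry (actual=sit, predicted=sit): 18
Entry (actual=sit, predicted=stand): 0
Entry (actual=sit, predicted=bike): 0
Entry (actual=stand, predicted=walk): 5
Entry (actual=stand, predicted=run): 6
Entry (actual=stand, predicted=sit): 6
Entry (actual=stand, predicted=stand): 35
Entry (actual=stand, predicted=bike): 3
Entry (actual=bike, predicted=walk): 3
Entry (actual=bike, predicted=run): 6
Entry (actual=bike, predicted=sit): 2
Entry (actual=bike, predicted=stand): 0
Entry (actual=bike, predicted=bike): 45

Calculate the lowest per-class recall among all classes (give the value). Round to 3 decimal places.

0.448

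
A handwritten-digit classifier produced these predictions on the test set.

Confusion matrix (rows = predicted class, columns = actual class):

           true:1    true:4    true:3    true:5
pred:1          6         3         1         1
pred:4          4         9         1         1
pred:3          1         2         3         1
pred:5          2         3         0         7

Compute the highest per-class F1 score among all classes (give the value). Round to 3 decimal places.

Per-class F1 score (2·TP/(2·TP+FP+FN)):
  1: TP=6, FP=3+1+1=5, FN=4+1+2=7 → 12/24 = 0.5000
  4: TP=9, FP=4+1+1=6, FN=3+2+3=8 → 18/32 = 0.5625
  3: TP=3, FP=1+2+1=4, FN=1+1+0=2 → 6/12 = 0.5000
  5: TP=7, FP=2+3+0=5, FN=1+1+1=3 → 14/22 = 0.6364
Highest is class '5' with F1 score = 0.636.

0.636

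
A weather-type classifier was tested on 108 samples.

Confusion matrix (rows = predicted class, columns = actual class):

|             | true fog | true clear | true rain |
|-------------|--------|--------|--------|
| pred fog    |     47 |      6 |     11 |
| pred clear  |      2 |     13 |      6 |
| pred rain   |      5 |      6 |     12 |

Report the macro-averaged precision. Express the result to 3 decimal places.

0.625

Per-class precision (TP/(TP+FP)):
  fog: TP=47, FP=6+11=17 → 47/64 = 0.7344
  clear: TP=13, FP=2+6=8 → 13/21 = 0.6190
  rain: TP=12, FP=5+6=11 → 12/23 = 0.5217
Macro-precision = mean = (0.7344 + 0.6190 + 0.5217) / 3 = 0.625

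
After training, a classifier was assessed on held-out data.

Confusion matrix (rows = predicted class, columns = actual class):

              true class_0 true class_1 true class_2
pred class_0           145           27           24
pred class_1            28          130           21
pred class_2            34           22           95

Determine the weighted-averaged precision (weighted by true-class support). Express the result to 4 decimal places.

0.7057

Per-class precision (TP/(TP+FP)):
  class_0: TP=145, FP=27+24=51 → 145/196 = 0.73980
  class_1: TP=130, FP=28+21=49 → 130/179 = 0.72626
  class_2: TP=95, FP=34+22=56 → 95/151 = 0.62914
Weighted-precision = Σ (supportᵢ/N)·precisionᵢ with N=526: (207/526)·0.73980 + (179/526)·0.72626 + (140/526)·0.62914 = 0.7057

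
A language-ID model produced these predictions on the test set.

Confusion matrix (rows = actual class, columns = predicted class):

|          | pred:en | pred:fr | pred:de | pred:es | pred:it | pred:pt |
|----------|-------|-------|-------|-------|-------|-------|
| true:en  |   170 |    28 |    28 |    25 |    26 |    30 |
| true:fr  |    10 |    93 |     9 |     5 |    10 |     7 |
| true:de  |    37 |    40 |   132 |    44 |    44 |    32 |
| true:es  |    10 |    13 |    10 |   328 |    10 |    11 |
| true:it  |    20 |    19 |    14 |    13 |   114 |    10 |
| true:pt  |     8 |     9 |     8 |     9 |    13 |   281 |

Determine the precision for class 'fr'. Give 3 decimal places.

0.460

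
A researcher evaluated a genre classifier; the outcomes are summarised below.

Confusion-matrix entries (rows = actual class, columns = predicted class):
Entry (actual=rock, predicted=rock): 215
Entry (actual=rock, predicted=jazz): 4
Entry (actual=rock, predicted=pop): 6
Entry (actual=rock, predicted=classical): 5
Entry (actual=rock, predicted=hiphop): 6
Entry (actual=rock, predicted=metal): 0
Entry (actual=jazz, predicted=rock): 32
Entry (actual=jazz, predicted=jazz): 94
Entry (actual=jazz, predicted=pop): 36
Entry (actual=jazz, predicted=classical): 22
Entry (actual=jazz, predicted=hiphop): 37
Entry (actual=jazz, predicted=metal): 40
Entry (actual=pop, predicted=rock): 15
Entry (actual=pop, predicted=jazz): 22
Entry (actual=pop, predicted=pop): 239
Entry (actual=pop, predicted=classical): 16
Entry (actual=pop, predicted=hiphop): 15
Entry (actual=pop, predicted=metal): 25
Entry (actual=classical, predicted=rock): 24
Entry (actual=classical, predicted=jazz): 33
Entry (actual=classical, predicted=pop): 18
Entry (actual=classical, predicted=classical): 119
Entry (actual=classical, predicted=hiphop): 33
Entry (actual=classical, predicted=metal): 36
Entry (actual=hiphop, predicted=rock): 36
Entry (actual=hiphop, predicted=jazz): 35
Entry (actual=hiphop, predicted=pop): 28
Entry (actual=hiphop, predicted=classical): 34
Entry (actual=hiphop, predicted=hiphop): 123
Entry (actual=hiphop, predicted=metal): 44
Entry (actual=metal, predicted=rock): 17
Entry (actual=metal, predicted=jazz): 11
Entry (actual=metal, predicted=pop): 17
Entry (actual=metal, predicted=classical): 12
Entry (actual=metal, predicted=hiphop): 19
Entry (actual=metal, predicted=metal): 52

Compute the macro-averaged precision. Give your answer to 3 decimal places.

Per-class precision (TP/(TP+FP)):
  rock: TP=215, FP=32+15+24+36+17=124 → 215/339 = 0.6342
  jazz: TP=94, FP=4+22+33+35+11=105 → 94/199 = 0.4724
  pop: TP=239, FP=6+36+18+28+17=105 → 239/344 = 0.6948
  classical: TP=119, FP=5+22+16+34+12=89 → 119/208 = 0.5721
  hiphop: TP=123, FP=6+37+15+33+19=110 → 123/233 = 0.5279
  metal: TP=52, FP=0+40+25+36+44=145 → 52/197 = 0.2640
Macro-precision = mean = (0.6342 + 0.4724 + 0.6948 + 0.5721 + 0.5279 + 0.2640) / 6 = 0.528

0.528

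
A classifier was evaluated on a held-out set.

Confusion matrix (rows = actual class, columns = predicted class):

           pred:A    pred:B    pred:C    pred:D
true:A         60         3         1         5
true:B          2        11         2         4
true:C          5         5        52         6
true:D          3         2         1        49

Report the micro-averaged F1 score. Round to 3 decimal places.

0.815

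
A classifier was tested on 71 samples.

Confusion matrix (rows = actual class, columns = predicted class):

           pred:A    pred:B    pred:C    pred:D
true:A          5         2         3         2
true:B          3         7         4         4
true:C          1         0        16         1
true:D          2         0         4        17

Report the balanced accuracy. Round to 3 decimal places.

Balanced accuracy = mean of per-class recall.
  A: recall = 5/12 = 0.4167
  B: recall = 7/18 = 0.3889
  C: recall = 16/18 = 0.8889
  D: recall = 17/23 = 0.7391
Mean = (0.4167 + 0.3889 + 0.8889 + 0.7391) / 4 = 0.608

0.608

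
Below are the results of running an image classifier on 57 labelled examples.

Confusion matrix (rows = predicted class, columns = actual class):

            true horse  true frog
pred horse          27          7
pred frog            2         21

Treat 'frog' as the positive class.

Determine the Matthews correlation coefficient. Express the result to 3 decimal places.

MCC = (TP·TN − FP·FN) / √((TP+FP)(TP+FN)(TN+FP)(TN+FN))
Numerator = 21·27 − 2·7 = 553
Denominator = √(23·28·29·34) = √634984 = 796.8588
MCC = 553 / 796.8588 = 0.694

0.694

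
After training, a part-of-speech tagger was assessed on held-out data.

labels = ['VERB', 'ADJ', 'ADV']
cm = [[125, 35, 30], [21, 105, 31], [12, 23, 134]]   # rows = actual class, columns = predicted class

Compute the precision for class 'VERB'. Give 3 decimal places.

0.791

Treat 'VERB' as positive and all other classes as negative.
precision = TP/(TP+FP).
VERB: TP=125, FP=21+12=33 → 125/158 = 0.7911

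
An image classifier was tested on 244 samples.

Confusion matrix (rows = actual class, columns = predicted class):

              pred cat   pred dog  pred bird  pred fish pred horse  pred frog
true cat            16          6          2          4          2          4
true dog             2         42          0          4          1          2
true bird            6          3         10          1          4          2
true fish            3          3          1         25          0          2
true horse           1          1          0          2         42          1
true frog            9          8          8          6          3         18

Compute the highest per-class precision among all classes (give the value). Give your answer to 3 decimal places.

Per-class precision (TP/(TP+FP)):
  cat: TP=16, FP=2+6+3+1+9=21 → 16/37 = 0.4324
  dog: TP=42, FP=6+3+3+1+8=21 → 42/63 = 0.6667
  bird: TP=10, FP=2+0+1+0+8=11 → 10/21 = 0.4762
  fish: TP=25, FP=4+4+1+2+6=17 → 25/42 = 0.5952
  horse: TP=42, FP=2+1+4+0+3=10 → 42/52 = 0.8077
  frog: TP=18, FP=4+2+2+2+1=11 → 18/29 = 0.6207
Highest is class 'horse' with precision = 0.808.

0.808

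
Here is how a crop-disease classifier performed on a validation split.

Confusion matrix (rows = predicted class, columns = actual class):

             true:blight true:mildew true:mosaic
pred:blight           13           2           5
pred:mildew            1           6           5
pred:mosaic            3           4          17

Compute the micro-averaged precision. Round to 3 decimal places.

0.643

Micro-averaging pools counts across classes: ΣTP=36, ΣFP=20, ΣFN=20.
Micro-precision = TP/(TP+FP) on pooled counts = 0.643 (equals overall accuracy in single-label multiclass).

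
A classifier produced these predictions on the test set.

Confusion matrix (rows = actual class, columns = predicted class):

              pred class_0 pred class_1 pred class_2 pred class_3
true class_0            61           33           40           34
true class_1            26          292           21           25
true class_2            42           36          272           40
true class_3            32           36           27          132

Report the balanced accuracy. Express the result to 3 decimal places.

Balanced accuracy = mean of per-class recall.
  class_0: recall = 61/168 = 0.3631
  class_1: recall = 292/364 = 0.8022
  class_2: recall = 272/390 = 0.6974
  class_3: recall = 132/227 = 0.5815
Mean = (0.3631 + 0.8022 + 0.6974 + 0.5815) / 4 = 0.611

0.611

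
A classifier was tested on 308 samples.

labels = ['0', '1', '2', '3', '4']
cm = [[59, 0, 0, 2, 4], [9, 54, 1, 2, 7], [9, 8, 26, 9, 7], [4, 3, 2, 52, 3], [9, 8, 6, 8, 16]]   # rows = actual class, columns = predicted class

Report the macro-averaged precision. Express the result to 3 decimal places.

Per-class precision (TP/(TP+FP)):
  0: TP=59, FP=9+9+4+9=31 → 59/90 = 0.6556
  1: TP=54, FP=0+8+3+8=19 → 54/73 = 0.7397
  2: TP=26, FP=0+1+2+6=9 → 26/35 = 0.7429
  3: TP=52, FP=2+2+9+8=21 → 52/73 = 0.7123
  4: TP=16, FP=4+7+7+3=21 → 16/37 = 0.4324
Macro-precision = mean = (0.6556 + 0.7397 + 0.7429 + 0.7123 + 0.4324) / 5 = 0.657

0.657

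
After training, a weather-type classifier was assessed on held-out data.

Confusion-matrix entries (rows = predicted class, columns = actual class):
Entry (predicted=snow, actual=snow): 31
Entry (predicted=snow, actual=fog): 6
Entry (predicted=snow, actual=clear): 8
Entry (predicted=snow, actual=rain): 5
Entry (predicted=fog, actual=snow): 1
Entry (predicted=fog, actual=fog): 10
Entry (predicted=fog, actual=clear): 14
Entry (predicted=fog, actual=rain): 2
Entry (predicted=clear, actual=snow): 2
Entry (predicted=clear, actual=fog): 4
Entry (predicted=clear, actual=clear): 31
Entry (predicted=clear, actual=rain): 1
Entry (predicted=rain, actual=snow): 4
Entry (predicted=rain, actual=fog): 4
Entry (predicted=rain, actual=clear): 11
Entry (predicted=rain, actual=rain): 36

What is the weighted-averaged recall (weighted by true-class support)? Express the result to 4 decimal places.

0.6353

Per-class recall (TP/(TP+FN)):
  snow: TP=31, FN=1+2+4=7 → 31/38 = 0.81579
  fog: TP=10, FN=6+4+4=14 → 10/24 = 0.41667
  clear: TP=31, FN=8+14+11=33 → 31/64 = 0.48438
  rain: TP=36, FN=5+2+1=8 → 36/44 = 0.81818
Weighted-recall = Σ (supportᵢ/N)·recallᵢ with N=170: (38/170)·0.81579 + (24/170)·0.41667 + (64/170)·0.48438 + (44/170)·0.81818 = 0.6353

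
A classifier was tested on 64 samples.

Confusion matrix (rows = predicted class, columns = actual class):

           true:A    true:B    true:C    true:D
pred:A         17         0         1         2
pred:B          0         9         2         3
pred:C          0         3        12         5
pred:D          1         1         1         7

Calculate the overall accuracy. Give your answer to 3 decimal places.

Accuracy = trace / total = (17+9+12+7=45) / 64 = 45/64 = 0.703

0.703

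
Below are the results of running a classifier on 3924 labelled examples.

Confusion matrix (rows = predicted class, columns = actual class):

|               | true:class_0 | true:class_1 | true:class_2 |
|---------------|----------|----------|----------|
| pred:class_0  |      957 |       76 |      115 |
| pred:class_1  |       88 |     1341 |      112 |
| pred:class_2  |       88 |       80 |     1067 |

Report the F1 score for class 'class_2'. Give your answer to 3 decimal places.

F1 score = 2·TP/(2·TP+FP+FN).
class_2: TP=1067, FP=88+80=168, FN=115+112=227 → 2134/2529 = 0.8438

0.844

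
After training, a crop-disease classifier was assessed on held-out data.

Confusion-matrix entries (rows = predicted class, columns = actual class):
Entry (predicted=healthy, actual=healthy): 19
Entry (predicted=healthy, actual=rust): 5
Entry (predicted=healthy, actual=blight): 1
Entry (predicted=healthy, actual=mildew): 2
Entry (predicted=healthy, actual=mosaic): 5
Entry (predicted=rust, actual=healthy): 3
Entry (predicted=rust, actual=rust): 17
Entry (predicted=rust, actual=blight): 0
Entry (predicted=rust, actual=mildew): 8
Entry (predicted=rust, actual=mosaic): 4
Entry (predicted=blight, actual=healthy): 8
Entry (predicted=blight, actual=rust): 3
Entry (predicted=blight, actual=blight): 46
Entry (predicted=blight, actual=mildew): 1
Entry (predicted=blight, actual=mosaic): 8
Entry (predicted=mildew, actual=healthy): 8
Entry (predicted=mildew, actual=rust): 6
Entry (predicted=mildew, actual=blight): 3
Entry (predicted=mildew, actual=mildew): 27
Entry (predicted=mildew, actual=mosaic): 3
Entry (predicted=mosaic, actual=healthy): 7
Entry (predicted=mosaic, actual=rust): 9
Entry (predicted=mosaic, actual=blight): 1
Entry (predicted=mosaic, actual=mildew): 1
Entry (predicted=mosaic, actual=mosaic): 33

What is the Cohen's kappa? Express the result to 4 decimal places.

Observed agreement pₒ = trace/N = 142/228 = 0.62281
Expected agreement pₑ = Σ (rowᵢ·colᵢ)/N² = (45·32 + 40·32 + 51·66 + 39·47 + 53·51)/228² = 0.20433
κ = (pₒ − pₑ)/(1 − pₑ) = (0.62281 − 0.20433)/(1 − 0.20433) = 0.5259

0.5259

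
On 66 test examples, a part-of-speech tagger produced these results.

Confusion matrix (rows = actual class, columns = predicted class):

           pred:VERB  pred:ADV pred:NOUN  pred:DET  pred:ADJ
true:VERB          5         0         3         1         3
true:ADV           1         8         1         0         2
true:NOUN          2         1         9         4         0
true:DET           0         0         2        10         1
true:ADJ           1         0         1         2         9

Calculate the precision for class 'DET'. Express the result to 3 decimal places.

0.588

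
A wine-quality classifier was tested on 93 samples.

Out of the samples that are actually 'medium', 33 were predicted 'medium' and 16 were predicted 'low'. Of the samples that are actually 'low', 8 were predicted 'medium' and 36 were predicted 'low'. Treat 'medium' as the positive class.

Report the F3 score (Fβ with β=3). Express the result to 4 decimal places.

Fβ = (1+β²)·TP / ((1+β²)·TP + β²·FN + FP), with β²=9
= 10·33 / (10·33 + 9·16 + 8) = 0.6846

0.6846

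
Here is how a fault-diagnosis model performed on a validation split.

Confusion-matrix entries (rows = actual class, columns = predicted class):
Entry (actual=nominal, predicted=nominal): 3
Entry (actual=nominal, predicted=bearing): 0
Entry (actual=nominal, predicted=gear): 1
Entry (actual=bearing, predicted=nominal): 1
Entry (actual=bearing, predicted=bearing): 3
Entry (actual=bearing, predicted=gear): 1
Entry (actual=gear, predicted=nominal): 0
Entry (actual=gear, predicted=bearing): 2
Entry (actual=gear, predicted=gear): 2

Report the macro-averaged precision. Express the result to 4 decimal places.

0.6167

Per-class precision (TP/(TP+FP)):
  nominal: TP=3, FP=1+0=1 → 3/4 = 0.75000
  bearing: TP=3, FP=0+2=2 → 3/5 = 0.60000
  gear: TP=2, FP=1+1=2 → 2/4 = 0.50000
Macro-precision = mean = (0.75000 + 0.60000 + 0.50000) / 3 = 0.6167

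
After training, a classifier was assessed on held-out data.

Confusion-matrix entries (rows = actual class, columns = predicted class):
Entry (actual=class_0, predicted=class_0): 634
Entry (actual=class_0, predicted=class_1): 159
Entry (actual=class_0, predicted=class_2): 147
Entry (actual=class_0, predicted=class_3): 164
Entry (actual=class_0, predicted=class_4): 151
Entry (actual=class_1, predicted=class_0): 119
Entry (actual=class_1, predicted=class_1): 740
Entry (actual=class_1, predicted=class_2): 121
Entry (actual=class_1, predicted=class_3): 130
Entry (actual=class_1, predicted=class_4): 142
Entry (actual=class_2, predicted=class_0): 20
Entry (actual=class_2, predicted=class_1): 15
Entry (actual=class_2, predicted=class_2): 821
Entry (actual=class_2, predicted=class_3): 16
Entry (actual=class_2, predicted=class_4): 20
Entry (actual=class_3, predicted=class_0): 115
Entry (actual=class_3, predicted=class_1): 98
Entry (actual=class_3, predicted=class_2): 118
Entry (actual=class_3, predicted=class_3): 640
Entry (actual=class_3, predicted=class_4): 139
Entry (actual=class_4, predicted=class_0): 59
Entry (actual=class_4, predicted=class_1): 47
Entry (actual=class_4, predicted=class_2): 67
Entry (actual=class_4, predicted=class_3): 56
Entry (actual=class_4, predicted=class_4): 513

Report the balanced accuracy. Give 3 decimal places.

0.657

Balanced accuracy = mean of per-class recall.
  class_0: recall = 634/1255 = 0.5052
  class_1: recall = 740/1252 = 0.5911
  class_2: recall = 821/892 = 0.9204
  class_3: recall = 640/1110 = 0.5766
  class_4: recall = 513/742 = 0.6914
Mean = (0.5052 + 0.5911 + 0.9204 + 0.5766 + 0.6914) / 5 = 0.657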